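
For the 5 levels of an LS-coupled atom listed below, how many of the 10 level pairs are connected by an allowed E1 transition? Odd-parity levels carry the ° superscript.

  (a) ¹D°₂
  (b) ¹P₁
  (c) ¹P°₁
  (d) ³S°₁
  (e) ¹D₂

(a)–(b): allowed.
(a)–(c): forbidden (parity).
(a)–(d): forbidden (parity, ΔS, ΔL).
(a)–(e): allowed.
(b)–(c): allowed.
(b)–(d): forbidden (ΔS).
(b)–(e): forbidden (parity).
(c)–(d): forbidden (parity, ΔS).
(c)–(e): allowed.
(d)–(e): forbidden (ΔS, ΔL).
Allowed pairs: 4 of 10.

4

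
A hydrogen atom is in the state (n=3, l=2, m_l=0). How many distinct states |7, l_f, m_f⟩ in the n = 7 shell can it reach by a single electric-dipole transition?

E1 requires Δl = ±1, so l_f ∈ {1, 3}; with 0 ≤ l_f ≤ n_f−1 = 6, the allowed l_f values are {1, 3}.
For l_f = 1: m_f ∈ {m_i−1, m_i, m_i+1} ∩ [−1, 1] = {-1, 0, 1} → 3 states.
For l_f = 3: m_f ∈ {m_i−1, m_i, m_i+1} ∩ [−3, 3] = {-1, 0, 1} → 3 states.
Total: 6.

6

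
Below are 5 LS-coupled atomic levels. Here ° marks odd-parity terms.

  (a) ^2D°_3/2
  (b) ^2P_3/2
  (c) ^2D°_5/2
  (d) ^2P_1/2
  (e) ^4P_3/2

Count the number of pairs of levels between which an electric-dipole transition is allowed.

(a)–(b): allowed.
(a)–(c): forbidden (parity).
(a)–(d): allowed.
(a)–(e): forbidden (ΔS).
(b)–(c): allowed.
(b)–(d): forbidden (parity).
(b)–(e): forbidden (parity, ΔS).
(c)–(d): forbidden (ΔJ).
(c)–(e): forbidden (ΔS).
(d)–(e): forbidden (parity, ΔS).
Allowed pairs: 3 of 10.

3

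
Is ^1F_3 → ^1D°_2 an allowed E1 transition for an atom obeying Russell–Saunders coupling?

allowed

Reading off the term symbols: S 0→0, L 3→2, J 3→2, parity even→odd.
ΔL = 0, ±1 (not L=0↔0): L: 3 → 2, ΔL = -1 — satisfied.
ΔJ = 0, ±1 (not J=0↔0): J: 3 → 2, ΔJ = -1 — satisfied.
Parity must change: even → odd — satisfied.
ΔS = 0: S: 0 → 0 — satisfied.
All four E1 rules are satisfied.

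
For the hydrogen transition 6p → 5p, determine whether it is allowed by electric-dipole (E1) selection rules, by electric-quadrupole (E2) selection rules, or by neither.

Δl = 1 − 1 = +0; l_i + l_f = 2.
E1 (Δl = ±1): not satisfied.
E2 (Δl = 0,±2, l_i+l_f ≥ 2): satisfied.

E2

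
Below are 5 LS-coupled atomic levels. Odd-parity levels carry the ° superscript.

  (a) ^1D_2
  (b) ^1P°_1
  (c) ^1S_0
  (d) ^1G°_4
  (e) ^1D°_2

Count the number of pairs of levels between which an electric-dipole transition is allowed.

(a)–(b): allowed.
(a)–(c): forbidden (parity, ΔL, ΔJ).
(a)–(d): forbidden (ΔL, ΔJ).
(a)–(e): allowed.
(b)–(c): allowed.
(b)–(d): forbidden (parity, ΔL, ΔJ).
(b)–(e): forbidden (parity).
(c)–(d): forbidden (ΔL, ΔJ).
(c)–(e): forbidden (ΔL, ΔJ).
(d)–(e): forbidden (parity, ΔL, ΔJ).
Allowed pairs: 3 of 10.

3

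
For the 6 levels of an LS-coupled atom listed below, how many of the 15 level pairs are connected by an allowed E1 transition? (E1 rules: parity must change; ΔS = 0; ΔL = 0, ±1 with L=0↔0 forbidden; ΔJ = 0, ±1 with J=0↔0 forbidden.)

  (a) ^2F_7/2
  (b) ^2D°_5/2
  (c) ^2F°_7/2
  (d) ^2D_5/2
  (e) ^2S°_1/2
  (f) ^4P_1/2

(a)–(b): allowed.
(a)–(c): allowed.
(a)–(d): forbidden (parity).
(a)–(e): forbidden (ΔL, ΔJ).
(a)–(f): forbidden (parity, ΔS, ΔL, ΔJ).
(b)–(c): forbidden (parity).
(b)–(d): allowed.
(b)–(e): forbidden (parity, ΔL, ΔJ).
(b)–(f): forbidden (ΔS, ΔJ).
(c)–(d): allowed.
(c)–(e): forbidden (parity, ΔL, ΔJ).
(c)–(f): forbidden (ΔS, ΔL, ΔJ).
(d)–(e): forbidden (ΔL, ΔJ).
(d)–(f): forbidden (parity, ΔS, ΔJ).
(e)–(f): forbidden (ΔS).
Allowed pairs: 4 of 15.

4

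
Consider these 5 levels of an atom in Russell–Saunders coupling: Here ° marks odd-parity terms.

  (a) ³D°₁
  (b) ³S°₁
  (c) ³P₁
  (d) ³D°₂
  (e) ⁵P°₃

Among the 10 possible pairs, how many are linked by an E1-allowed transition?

3

(a)–(b): forbidden (parity, ΔL).
(a)–(c): allowed.
(a)–(d): forbidden (parity).
(a)–(e): forbidden (parity, ΔS, ΔJ).
(b)–(c): allowed.
(b)–(d): forbidden (parity, ΔL).
(b)–(e): forbidden (parity, ΔS, ΔJ).
(c)–(d): allowed.
(c)–(e): forbidden (ΔS, ΔJ).
(d)–(e): forbidden (parity, ΔS).
Allowed pairs: 3 of 10.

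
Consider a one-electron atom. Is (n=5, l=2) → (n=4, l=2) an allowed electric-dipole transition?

Δl = 2 − 2 = +0; the E1 rule Δl = ±1 is ✗.
The transition is electric-dipole forbidden.

forbidden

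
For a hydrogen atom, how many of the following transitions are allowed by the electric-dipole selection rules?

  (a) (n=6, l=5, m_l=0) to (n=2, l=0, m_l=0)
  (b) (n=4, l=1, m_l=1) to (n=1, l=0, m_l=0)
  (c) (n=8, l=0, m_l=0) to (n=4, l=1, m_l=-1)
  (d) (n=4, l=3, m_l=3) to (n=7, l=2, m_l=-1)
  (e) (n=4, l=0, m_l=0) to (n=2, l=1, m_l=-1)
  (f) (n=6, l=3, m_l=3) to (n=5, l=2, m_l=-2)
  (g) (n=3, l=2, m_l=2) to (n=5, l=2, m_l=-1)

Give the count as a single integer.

3

(a) forbidden — Δl = -5 (E1 requires Δl = ±1)
(b) allowed
(c) allowed
(d) forbidden — Δm_l = -4 (E1 requires Δm_l = 0, ±1)
(e) allowed
(f) forbidden — Δm_l = -5 (E1 requires Δm_l = 0, ±1)
(g) forbidden — Δl = +0 (E1 requires Δl = ±1); Δm_l = -3 (E1 requires Δm_l = 0, ±1)
Total allowed: 3 of 7.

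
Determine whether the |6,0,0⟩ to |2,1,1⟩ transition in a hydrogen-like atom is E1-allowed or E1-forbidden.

Δl = 1 − 0 = +1; the E1 rule Δl = ±1 is satisfied.
m_l: 0 → 1 (Δm_l = +1). |Δm_l| ≤ 1 satisfied.
All E1 selection rules are satisfied.

allowed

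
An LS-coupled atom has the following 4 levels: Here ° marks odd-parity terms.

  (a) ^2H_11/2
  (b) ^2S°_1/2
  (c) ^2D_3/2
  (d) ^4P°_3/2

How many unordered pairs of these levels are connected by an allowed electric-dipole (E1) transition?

0

(a)–(b): forbidden (ΔL, ΔJ).
(a)–(c): forbidden (parity, ΔL, ΔJ).
(a)–(d): forbidden (ΔS, ΔL, ΔJ).
(b)–(c): forbidden (ΔL).
(b)–(d): forbidden (parity, ΔS).
(c)–(d): forbidden (ΔS).
Allowed pairs: 0 of 6.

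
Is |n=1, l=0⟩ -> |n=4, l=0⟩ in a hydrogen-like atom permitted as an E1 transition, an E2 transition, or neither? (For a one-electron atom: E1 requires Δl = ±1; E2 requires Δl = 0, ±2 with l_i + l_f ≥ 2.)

neither

Δl = 0 − 0 = +0; l_i + l_f = 0.
E1 (Δl = ±1): not satisfied.
E2 (Δl = 0,±2, l_i+l_f ≥ 2): not satisfied.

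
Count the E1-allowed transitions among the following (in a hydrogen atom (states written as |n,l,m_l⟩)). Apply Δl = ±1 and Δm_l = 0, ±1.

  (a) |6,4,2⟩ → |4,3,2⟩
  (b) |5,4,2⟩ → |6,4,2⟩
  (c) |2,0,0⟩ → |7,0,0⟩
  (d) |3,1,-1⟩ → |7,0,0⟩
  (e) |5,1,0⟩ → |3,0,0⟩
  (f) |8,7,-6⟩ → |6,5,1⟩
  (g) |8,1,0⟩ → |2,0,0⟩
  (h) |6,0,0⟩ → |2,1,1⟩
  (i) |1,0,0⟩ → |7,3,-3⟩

5

(a) allowed
(b) forbidden — Δl = +0 (E1 requires Δl = ±1)
(c) forbidden — Δl = +0 (E1 requires Δl = ±1)
(d) allowed
(e) allowed
(f) forbidden — Δl = -2 (E1 requires Δl = ±1); Δm_l = +7 (E1 requires Δm_l = 0, ±1)
(g) allowed
(h) allowed
(i) forbidden — Δl = +3 (E1 requires Δl = ±1); Δm_l = -3 (E1 requires Δm_l = 0, ±1)
Total allowed: 5 of 9.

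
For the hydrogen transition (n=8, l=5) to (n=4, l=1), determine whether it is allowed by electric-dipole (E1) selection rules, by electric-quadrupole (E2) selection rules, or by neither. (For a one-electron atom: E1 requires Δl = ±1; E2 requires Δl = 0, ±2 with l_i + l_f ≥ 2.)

Δl = 1 − 5 = -4; l_i + l_f = 6.
E1 (Δl = ±1): not satisfied.
E2 (Δl = 0,±2, l_i+l_f ≥ 2): not satisfied.

neither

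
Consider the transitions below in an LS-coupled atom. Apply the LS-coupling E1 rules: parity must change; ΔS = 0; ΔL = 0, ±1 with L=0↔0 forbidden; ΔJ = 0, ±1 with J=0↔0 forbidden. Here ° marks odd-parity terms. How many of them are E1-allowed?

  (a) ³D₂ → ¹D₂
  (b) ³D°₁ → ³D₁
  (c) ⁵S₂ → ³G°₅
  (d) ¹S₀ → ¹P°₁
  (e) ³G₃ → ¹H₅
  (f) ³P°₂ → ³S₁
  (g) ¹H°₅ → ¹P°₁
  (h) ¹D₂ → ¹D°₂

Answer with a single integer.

4

(a) forbidden (parity, ΔS fail)
(b) allowed
(c) forbidden (ΔS, ΔL, ΔJ fail)
(d) allowed
(e) forbidden (parity, ΔS, ΔJ fail)
(f) allowed
(g) forbidden (parity, ΔL, ΔJ fail)
(h) allowed
Total allowed: 4 of 8.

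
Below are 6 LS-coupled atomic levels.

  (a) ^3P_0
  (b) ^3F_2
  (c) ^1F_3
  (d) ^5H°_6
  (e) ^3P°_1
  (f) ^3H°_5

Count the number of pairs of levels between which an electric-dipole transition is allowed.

1

(a)–(b): forbidden (parity, ΔL, ΔJ).
(a)–(c): forbidden (parity, ΔS, ΔL, ΔJ).
(a)–(d): forbidden (ΔS, ΔL, ΔJ).
(a)–(e): allowed.
(a)–(f): forbidden (ΔL, ΔJ).
(b)–(c): forbidden (parity, ΔS).
(b)–(d): forbidden (ΔS, ΔL, ΔJ).
(b)–(e): forbidden (ΔL).
(b)–(f): forbidden (ΔL, ΔJ).
(c)–(d): forbidden (ΔS, ΔL, ΔJ).
(c)–(e): forbidden (ΔS, ΔL, ΔJ).
(c)–(f): forbidden (ΔS, ΔL, ΔJ).
(d)–(e): forbidden (parity, ΔS, ΔL, ΔJ).
(d)–(f): forbidden (parity, ΔS).
(e)–(f): forbidden (parity, ΔL, ΔJ).
Allowed pairs: 1 of 15.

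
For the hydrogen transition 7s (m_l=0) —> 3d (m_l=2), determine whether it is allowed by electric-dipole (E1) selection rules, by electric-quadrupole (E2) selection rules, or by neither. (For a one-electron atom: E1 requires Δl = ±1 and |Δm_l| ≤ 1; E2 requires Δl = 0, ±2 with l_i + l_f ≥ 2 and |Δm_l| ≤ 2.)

Δl = 2 − 0 = +2; l_i + l_f = 2.
Δm_l = +2.
E1 (Δl = ±1, |Δm_l| ≤ 1): not satisfied.
E2 (Δl = 0,±2, l_i+l_f ≥ 2, |Δm_l| ≤ 2): satisfied.

E2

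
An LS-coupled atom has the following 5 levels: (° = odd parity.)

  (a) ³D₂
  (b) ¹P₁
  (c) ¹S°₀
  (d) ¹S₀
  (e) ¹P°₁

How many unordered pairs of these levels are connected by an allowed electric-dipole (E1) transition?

(a)–(b): forbidden (parity, ΔS).
(a)–(c): forbidden (ΔS, ΔL, ΔJ).
(a)–(d): forbidden (parity, ΔS, ΔL, ΔJ).
(a)–(e): forbidden (ΔS).
(b)–(c): allowed.
(b)–(d): forbidden (parity).
(b)–(e): allowed.
(c)–(d): forbidden (ΔL, ΔJ).
(c)–(e): forbidden (parity).
(d)–(e): allowed.
Allowed pairs: 3 of 10.

3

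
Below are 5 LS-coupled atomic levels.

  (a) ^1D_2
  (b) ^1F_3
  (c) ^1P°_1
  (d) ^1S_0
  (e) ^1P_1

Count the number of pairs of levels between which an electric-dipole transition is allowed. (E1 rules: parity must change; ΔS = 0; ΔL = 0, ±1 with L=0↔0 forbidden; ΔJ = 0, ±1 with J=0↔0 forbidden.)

3

(a)–(b): forbidden (parity).
(a)–(c): allowed.
(a)–(d): forbidden (parity, ΔL, ΔJ).
(a)–(e): forbidden (parity).
(b)–(c): forbidden (ΔL, ΔJ).
(b)–(d): forbidden (parity, ΔL, ΔJ).
(b)–(e): forbidden (parity, ΔL, ΔJ).
(c)–(d): allowed.
(c)–(e): allowed.
(d)–(e): forbidden (parity).
Allowed pairs: 3 of 10.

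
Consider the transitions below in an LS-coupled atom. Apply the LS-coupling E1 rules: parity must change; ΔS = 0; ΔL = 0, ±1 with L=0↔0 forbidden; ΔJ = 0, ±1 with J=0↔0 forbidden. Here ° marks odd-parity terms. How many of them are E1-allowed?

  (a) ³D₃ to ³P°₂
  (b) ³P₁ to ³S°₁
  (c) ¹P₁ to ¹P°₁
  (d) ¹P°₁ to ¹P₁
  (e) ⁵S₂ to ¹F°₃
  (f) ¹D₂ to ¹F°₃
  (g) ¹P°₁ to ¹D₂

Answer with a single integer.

(a) allowed
(b) allowed
(c) allowed
(d) allowed
(e) forbidden (ΔS, ΔL fail)
(f) allowed
(g) allowed
Total allowed: 6 of 7.

6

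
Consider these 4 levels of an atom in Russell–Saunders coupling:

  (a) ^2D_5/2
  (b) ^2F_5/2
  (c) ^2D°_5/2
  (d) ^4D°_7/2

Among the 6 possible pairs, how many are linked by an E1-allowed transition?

(a)–(b): forbidden (parity).
(a)–(c): allowed.
(a)–(d): forbidden (ΔS).
(b)–(c): allowed.
(b)–(d): forbidden (ΔS).
(c)–(d): forbidden (parity, ΔS).
Allowed pairs: 2 of 6.

2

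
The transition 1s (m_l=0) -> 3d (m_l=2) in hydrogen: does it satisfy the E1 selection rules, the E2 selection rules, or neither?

Δl = 2 − 0 = +2; l_i + l_f = 2.
Δm_l = +2.
E1 (Δl = ±1, |Δm_l| ≤ 1): not satisfied.
E2 (Δl = 0,±2, l_i+l_f ≥ 2, |Δm_l| ≤ 2): satisfied.

E2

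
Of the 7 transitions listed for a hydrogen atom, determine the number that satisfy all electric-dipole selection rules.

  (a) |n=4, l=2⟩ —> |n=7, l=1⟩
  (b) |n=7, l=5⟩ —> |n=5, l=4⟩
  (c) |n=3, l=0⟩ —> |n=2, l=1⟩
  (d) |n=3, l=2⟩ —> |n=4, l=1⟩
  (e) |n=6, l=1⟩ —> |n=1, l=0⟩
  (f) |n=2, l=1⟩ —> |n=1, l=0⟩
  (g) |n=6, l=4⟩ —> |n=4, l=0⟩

(a) allowed
(b) allowed
(c) allowed
(d) allowed
(e) allowed
(f) allowed
(g) forbidden — Δl = -4 (E1 requires Δl = ±1)
Total allowed: 6 of 7.

6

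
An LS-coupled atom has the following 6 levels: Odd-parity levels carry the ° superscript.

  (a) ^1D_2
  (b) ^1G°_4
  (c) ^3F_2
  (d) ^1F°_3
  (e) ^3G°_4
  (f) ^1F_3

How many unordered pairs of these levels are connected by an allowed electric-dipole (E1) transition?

3

(a)–(b): forbidden (ΔL, ΔJ).
(a)–(c): forbidden (parity, ΔS).
(a)–(d): allowed.
(a)–(e): forbidden (ΔS, ΔL, ΔJ).
(a)–(f): forbidden (parity).
(b)–(c): forbidden (ΔS, ΔJ).
(b)–(d): forbidden (parity).
(b)–(e): forbidden (parity, ΔS).
(b)–(f): allowed.
(c)–(d): forbidden (ΔS).
(c)–(e): forbidden (ΔJ).
(c)–(f): forbidden (parity, ΔS).
(d)–(e): forbidden (parity, ΔS).
(d)–(f): allowed.
(e)–(f): forbidden (ΔS).
Allowed pairs: 3 of 15.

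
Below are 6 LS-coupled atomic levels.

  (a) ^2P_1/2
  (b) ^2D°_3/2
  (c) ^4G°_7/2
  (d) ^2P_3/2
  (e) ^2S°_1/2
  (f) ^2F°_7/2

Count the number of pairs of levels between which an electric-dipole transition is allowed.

(a)–(b): allowed.
(a)–(c): forbidden (ΔS, ΔL, ΔJ).
(a)–(d): forbidden (parity).
(a)–(e): allowed.
(a)–(f): forbidden (ΔL, ΔJ).
(b)–(c): forbidden (parity, ΔS, ΔL, ΔJ).
(b)–(d): allowed.
(b)–(e): forbidden (parity, ΔL).
(b)–(f): forbidden (parity, ΔJ).
(c)–(d): forbidden (ΔS, ΔL, ΔJ).
(c)–(e): forbidden (parity, ΔS, ΔL, ΔJ).
(c)–(f): forbidden (parity, ΔS).
(d)–(e): allowed.
(d)–(f): forbidden (ΔL, ΔJ).
(e)–(f): forbidden (parity, ΔL, ΔJ).
Allowed pairs: 4 of 15.

4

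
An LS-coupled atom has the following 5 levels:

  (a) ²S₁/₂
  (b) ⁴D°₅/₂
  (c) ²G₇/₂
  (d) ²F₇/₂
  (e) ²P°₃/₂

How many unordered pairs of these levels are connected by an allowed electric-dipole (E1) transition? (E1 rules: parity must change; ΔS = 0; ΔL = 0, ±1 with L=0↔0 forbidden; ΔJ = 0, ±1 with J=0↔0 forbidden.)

1

(a)–(b): forbidden (ΔS, ΔL, ΔJ).
(a)–(c): forbidden (parity, ΔL, ΔJ).
(a)–(d): forbidden (parity, ΔL, ΔJ).
(a)–(e): allowed.
(b)–(c): forbidden (ΔS, ΔL).
(b)–(d): forbidden (ΔS).
(b)–(e): forbidden (parity, ΔS).
(c)–(d): forbidden (parity).
(c)–(e): forbidden (ΔL, ΔJ).
(d)–(e): forbidden (ΔL, ΔJ).
Allowed pairs: 1 of 10.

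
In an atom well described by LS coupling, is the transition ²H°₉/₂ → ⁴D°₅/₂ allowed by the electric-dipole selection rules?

forbidden

ΔJ = 0, ±1 (not J=0↔0): J: 9/2 → 5/2, ΔJ = -2 — fails.
Parity must change: odd → odd — fails.
ΔS = 0: S: 1/2 → 3/2 — fails.
ΔL = 0, ±1 (not L=0↔0): L: 5 → 2, ΔL = -3 — fails.
Rule(s) violated: parity, ΔS, ΔL, ΔJ.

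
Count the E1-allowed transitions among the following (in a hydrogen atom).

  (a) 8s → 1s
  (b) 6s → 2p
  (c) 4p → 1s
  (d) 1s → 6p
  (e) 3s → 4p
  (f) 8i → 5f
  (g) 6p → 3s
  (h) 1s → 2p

6

(a) forbidden — Δl = +0 (E1 requires Δl = ±1)
(b) allowed
(c) allowed
(d) allowed
(e) allowed
(f) forbidden — Δl = -3 (E1 requires Δl = ±1)
(g) allowed
(h) allowed
Total allowed: 6 of 8.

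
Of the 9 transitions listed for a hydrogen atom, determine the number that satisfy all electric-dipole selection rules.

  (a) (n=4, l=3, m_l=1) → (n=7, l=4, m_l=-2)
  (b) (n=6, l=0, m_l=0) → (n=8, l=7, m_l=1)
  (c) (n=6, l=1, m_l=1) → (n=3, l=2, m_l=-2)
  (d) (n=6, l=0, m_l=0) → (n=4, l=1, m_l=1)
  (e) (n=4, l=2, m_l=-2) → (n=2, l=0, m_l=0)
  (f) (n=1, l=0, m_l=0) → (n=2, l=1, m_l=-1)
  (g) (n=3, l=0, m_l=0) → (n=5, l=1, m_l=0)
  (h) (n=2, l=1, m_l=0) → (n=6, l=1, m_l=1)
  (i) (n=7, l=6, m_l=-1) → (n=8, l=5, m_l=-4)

3

(a) forbidden — Δm_l = -3 (E1 requires Δm_l = 0, ±1)
(b) forbidden — Δl = +7 (E1 requires Δl = ±1)
(c) forbidden — Δm_l = -3 (E1 requires Δm_l = 0, ±1)
(d) allowed
(e) forbidden — Δl = -2 (E1 requires Δl = ±1); Δm_l = +2 (E1 requires Δm_l = 0, ±1)
(f) allowed
(g) allowed
(h) forbidden — Δl = +0 (E1 requires Δl = ±1)
(i) forbidden — Δm_l = -3 (E1 requires Δm_l = 0, ±1)
Total allowed: 3 of 9.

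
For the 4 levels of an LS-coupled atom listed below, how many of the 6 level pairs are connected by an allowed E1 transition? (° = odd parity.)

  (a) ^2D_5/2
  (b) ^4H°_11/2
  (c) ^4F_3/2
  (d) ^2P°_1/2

0

(a)–(b): forbidden (ΔS, ΔL, ΔJ).
(a)–(c): forbidden (parity, ΔS).
(a)–(d): forbidden (ΔJ).
(b)–(c): forbidden (ΔL, ΔJ).
(b)–(d): forbidden (parity, ΔS, ΔL, ΔJ).
(c)–(d): forbidden (ΔS, ΔL).
Allowed pairs: 0 of 6.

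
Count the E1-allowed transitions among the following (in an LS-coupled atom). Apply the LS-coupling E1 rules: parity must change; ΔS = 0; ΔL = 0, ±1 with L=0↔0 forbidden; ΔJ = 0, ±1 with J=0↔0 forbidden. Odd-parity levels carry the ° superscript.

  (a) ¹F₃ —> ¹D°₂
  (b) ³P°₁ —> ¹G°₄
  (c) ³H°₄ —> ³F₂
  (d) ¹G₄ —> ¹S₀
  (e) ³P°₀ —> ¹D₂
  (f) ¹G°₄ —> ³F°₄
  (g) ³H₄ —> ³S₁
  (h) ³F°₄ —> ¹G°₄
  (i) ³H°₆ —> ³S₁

1

(a) allowed
(b) forbidden (parity, ΔS, ΔL, ΔJ fail)
(c) forbidden (ΔL, ΔJ fail)
(d) forbidden (parity, ΔL, ΔJ fail)
(e) forbidden (ΔS, ΔJ fail)
(f) forbidden (parity, ΔS fail)
(g) forbidden (parity, ΔL, ΔJ fail)
(h) forbidden (parity, ΔS fail)
(i) forbidden (ΔL, ΔJ fail)
Total allowed: 1 of 9.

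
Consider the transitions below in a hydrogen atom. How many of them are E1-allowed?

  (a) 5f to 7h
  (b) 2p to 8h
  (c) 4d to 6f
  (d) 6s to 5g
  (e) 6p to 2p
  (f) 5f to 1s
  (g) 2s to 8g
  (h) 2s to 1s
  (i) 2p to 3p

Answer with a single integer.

1

(a) forbidden — Δl = +2 (E1 requires Δl = ±1)
(b) forbidden — Δl = +4 (E1 requires Δl = ±1)
(c) allowed
(d) forbidden — Δl = +4 (E1 requires Δl = ±1)
(e) forbidden — Δl = +0 (E1 requires Δl = ±1)
(f) forbidden — Δl = -3 (E1 requires Δl = ±1)
(g) forbidden — Δl = +4 (E1 requires Δl = ±1)
(h) forbidden — Δl = +0 (E1 requires Δl = ±1)
(i) forbidden — Δl = +0 (E1 requires Δl = ±1)
Total allowed: 1 of 9.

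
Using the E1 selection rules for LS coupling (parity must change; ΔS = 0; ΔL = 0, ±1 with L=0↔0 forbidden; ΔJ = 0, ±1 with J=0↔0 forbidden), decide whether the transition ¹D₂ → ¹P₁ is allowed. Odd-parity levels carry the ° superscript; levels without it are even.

Initial level: S=0, L=2, J=2, parity even. Final level: S=0, L=1, J=1, parity even.
Parity must change: even → even — fails.
ΔS = 0: S: 0 → 0 — passes.
ΔL = 0, ±1 (not L=0↔0): L: 2 → 1, ΔL = -1 — passes.
ΔJ = 0, ±1 (not J=0↔0): J: 2 → 1, ΔJ = -1 — passes.
Rule(s) violated: parity.

forbidden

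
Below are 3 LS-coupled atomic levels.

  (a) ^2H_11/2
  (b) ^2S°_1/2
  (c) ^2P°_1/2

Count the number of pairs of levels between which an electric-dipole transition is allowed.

(a)–(b): forbidden (ΔL, ΔJ).
(a)–(c): forbidden (ΔL, ΔJ).
(b)–(c): forbidden (parity).
Allowed pairs: 0 of 3.

0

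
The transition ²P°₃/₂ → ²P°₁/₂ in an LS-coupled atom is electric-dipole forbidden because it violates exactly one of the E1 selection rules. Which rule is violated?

ΔS = 0: S: 1/2 → 1/2 — ✓.
ΔJ = 0, ±1 (not J=0↔0): J: 3/2 → 1/2, ΔJ = -1 — ✓.
ΔL = 0, ±1 (not L=0↔0): L: 1 → 1, ΔL = +0 — ✓.
Parity must change: odd → odd — ✗.

parity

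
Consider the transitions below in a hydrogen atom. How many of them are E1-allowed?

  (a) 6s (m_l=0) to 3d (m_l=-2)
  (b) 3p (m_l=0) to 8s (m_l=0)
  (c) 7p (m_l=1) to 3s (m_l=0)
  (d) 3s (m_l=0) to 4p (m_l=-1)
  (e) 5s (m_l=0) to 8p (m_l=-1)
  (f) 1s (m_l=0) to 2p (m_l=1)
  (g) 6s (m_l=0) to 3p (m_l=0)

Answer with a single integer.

(a) forbidden — Δl = +2 (E1 requires Δl = ±1); Δm_l = -2 (E1 requires Δm_l = 0, ±1)
(b) allowed
(c) allowed
(d) allowed
(e) allowed
(f) allowed
(g) allowed
Total allowed: 6 of 7.

6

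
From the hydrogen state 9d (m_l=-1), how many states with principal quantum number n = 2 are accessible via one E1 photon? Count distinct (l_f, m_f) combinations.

2

E1 requires Δl = ±1, so l_f ∈ {1, 3}; with 0 ≤ l_f ≤ n_f−1 = 1, the allowed l_f values are {1}.
For l_f = 1: m_f ∈ {m_i−1, m_i, m_i+1} ∩ [−1, 1] = {-1, 0} → 2 states.
Total: 2.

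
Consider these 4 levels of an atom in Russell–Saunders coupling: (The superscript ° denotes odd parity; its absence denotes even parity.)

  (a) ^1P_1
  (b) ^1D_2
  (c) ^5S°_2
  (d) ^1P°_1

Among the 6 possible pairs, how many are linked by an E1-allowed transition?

(a)–(b): forbidden (parity).
(a)–(c): forbidden (ΔS).
(a)–(d): allowed.
(b)–(c): forbidden (ΔS, ΔL).
(b)–(d): allowed.
(c)–(d): forbidden (parity, ΔS).
Allowed pairs: 2 of 6.

2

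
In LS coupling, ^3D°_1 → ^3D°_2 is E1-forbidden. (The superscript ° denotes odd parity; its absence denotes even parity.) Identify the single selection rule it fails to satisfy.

Reading off the term symbols: S 1→1, L 2→2, J 1→2, parity odd→odd.
Parity must change: odd → odd — ✗.
ΔS = 0: S: 1 → 1 — ✓.
ΔL = 0, ±1 (not L=0↔0): L: 2 → 2, ΔL = +0 — ✓.
ΔJ = 0, ±1 (not J=0↔0): J: 1 → 2, ΔJ = +1 — ✓.

parity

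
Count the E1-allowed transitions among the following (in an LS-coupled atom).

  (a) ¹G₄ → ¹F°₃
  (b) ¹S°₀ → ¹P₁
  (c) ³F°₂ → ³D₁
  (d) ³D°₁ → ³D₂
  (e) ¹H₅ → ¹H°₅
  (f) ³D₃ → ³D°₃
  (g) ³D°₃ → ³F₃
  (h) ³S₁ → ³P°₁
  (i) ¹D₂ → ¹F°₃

9

(a) allowed
(b) allowed
(c) allowed
(d) allowed
(e) allowed
(f) allowed
(g) allowed
(h) allowed
(i) allowed
Total allowed: 9 of 9.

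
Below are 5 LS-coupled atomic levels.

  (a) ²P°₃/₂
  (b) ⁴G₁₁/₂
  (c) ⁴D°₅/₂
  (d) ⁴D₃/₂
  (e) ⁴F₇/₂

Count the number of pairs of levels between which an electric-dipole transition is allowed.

2

(a)–(b): forbidden (ΔS, ΔL, ΔJ).
(a)–(c): forbidden (parity, ΔS).
(a)–(d): forbidden (ΔS).
(a)–(e): forbidden (ΔS, ΔL, ΔJ).
(b)–(c): forbidden (ΔL, ΔJ).
(b)–(d): forbidden (parity, ΔL, ΔJ).
(b)–(e): forbidden (parity, ΔJ).
(c)–(d): allowed.
(c)–(e): allowed.
(d)–(e): forbidden (parity, ΔJ).
Allowed pairs: 2 of 10.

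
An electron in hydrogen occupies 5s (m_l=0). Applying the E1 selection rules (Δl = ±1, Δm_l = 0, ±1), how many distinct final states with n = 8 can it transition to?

E1 requires Δl = ±1, so l_f ∈ {-1, 1}; with 0 ≤ l_f ≤ n_f−1 = 7, the allowed l_f values are {1}.
For l_f = 1: m_f ∈ {m_i−1, m_i, m_i+1} ∩ [−1, 1] = {-1, 0, 1} → 3 states.
Total: 3.

3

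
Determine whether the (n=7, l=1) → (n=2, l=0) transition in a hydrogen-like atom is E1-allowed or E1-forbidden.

allowed

Δl = 0 − 1 = -1; the E1 rule Δl = ±1 is ok.
All E1 selection rules are satisfied.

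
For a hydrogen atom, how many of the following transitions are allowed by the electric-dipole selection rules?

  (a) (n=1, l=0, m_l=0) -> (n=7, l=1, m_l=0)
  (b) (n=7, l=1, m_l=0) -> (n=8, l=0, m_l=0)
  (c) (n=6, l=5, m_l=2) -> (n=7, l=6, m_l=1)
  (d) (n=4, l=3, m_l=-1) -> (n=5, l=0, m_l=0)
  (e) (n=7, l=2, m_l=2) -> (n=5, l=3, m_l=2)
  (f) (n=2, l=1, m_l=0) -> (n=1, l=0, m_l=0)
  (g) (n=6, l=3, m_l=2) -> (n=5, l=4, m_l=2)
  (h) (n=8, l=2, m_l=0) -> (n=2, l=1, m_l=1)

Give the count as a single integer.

(a) allowed
(b) allowed
(c) allowed
(d) forbidden — Δl = -3 (E1 requires Δl = ±1)
(e) allowed
(f) allowed
(g) allowed
(h) allowed
Total allowed: 7 of 8.

7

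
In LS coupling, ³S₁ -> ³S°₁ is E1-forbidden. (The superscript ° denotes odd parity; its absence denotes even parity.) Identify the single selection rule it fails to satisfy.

Initial level: S=1, L=0, J=1, parity even. Final level: S=1, L=0, J=1, parity odd.
Parity must change: even → odd — ✓.
ΔS = 0: S: 1 → 1 — ✓.
ΔL = 0, ±1 (not L=0↔0): L: 0 → 0, ΔL = +0 — ✗.
ΔJ = 0, ±1 (not J=0↔0): J: 1 → 1, ΔJ = +0 — ✓.

the L=0 ↔ L=0 exclusion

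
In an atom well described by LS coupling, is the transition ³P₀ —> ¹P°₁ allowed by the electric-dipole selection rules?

forbidden

Parity must change: even → odd — ok.
ΔS = 0: S: 1 → 0 — fails.
ΔL = 0, ±1 (not L=0↔0): L: 1 → 1, ΔL = +0 — ok.
ΔJ = 0, ±1 (not J=0↔0): J: 0 → 1, ΔJ = +1 — ok.
Rule(s) violated: ΔS.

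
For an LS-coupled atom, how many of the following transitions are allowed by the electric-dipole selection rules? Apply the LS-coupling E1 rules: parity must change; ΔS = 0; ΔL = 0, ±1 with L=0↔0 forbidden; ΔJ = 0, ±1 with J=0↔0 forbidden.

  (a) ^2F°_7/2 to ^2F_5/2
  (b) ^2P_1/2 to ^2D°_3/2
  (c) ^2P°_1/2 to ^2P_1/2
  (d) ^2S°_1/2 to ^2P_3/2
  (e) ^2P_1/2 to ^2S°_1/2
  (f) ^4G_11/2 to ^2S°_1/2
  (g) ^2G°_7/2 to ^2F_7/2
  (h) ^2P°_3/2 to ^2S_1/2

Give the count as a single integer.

7

(a) allowed
(b) allowed
(c) allowed
(d) allowed
(e) allowed
(f) forbidden (ΔS, ΔL, ΔJ fail)
(g) allowed
(h) allowed
Total allowed: 7 of 8.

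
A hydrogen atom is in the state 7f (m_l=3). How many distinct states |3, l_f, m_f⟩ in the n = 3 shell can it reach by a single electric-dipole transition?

1

E1 requires Δl = ±1, so l_f ∈ {2, 4}; with 0 ≤ l_f ≤ n_f−1 = 2, the allowed l_f values are {2}.
For l_f = 2: m_f ∈ {m_i−1, m_i, m_i+1} ∩ [−2, 2] = {2} → 1 state.
Total: 1.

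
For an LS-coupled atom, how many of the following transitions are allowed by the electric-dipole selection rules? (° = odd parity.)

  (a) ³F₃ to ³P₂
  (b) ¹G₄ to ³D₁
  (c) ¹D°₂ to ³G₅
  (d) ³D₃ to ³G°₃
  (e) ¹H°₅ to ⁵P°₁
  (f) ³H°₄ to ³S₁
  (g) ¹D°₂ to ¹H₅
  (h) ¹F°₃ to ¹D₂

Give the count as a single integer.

(a) forbidden (parity, ΔL fail)
(b) forbidden (parity, ΔS, ΔL, ΔJ fail)
(c) forbidden (ΔS, ΔL, ΔJ fail)
(d) forbidden (ΔL fails)
(e) forbidden (parity, ΔS, ΔL, ΔJ fail)
(f) forbidden (ΔL, ΔJ fail)
(g) forbidden (ΔL, ΔJ fail)
(h) allowed
Total allowed: 1 of 8.

1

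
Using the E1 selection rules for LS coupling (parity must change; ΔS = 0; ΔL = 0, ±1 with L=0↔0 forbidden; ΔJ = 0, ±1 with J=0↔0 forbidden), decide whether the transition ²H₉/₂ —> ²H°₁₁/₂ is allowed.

Parity must change: even → odd — satisfied.
ΔS = 0: S: 1/2 → 1/2 — satisfied.
ΔL = 0, ±1 (not L=0↔0): L: 5 → 5, ΔL = +0 — satisfied.
ΔJ = 0, ±1 (not J=0↔0): J: 9/2 → 11/2, ΔJ = +1 — satisfied.
All four E1 rules are satisfied.

allowed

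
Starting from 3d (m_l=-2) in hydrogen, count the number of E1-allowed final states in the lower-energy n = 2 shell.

1

E1 requires Δl = ±1, so l_f ∈ {1, 3}; with 0 ≤ l_f ≤ n_f−1 = 1, the allowed l_f values are {1}.
For l_f = 1: m_f ∈ {m_i−1, m_i, m_i+1} ∩ [−1, 1] = {-1} → 1 state.
Total: 1.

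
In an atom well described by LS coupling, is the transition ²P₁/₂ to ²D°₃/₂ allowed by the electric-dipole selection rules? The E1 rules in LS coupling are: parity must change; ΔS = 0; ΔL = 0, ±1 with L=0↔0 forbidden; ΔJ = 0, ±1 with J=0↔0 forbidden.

allowed

Initial level: S=1/2, L=1, J=1/2, parity even. Final level: S=1/2, L=2, J=3/2, parity odd.
ΔS = 0: S: 1/2 → 1/2 — ok.
Parity must change: even → odd — ok.
ΔL = 0, ±1 (not L=0↔0): L: 1 → 2, ΔL = +1 — ok.
ΔJ = 0, ±1 (not J=0↔0): J: 1/2 → 3/2, ΔJ = +1 — ok.
All four E1 rules are satisfied.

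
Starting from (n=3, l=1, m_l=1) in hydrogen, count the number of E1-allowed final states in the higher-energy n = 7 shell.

E1 requires Δl = ±1, so l_f ∈ {0, 2}; with 0 ≤ l_f ≤ n_f−1 = 6, the allowed l_f values are {0, 2}.
For l_f = 0: m_f ∈ {m_i−1, m_i, m_i+1} ∩ [−0, 0] = {0} → 1 state.
For l_f = 2: m_f ∈ {m_i−1, m_i, m_i+1} ∩ [−2, 2] = {0, 1, 2} → 3 states.
Total: 4.

4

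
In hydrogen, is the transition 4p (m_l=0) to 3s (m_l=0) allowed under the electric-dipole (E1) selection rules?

Initial l = 1, final l = 0, so Δl = -1. E1 requires Δl = ±1: satisfied.
m_l: 0 → 0 (Δm_l = +0). |Δm_l| ≤ 1 satisfied.
All E1 selection rules are satisfied.

allowed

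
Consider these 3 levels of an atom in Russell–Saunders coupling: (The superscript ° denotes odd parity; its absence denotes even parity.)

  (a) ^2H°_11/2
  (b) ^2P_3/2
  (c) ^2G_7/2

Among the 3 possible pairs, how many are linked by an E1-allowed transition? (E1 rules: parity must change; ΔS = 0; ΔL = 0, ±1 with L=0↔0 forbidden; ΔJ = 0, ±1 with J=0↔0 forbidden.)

0

(a)–(b): forbidden (ΔL, ΔJ).
(a)–(c): forbidden (ΔJ).
(b)–(c): forbidden (parity, ΔL, ΔJ).
Allowed pairs: 0 of 3.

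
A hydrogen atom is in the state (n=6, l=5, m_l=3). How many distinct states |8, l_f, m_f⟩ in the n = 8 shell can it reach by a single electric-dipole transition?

E1 requires Δl = ±1, so l_f ∈ {4, 6}; with 0 ≤ l_f ≤ n_f−1 = 7, the allowed l_f values are {4, 6}.
For l_f = 4: m_f ∈ {m_i−1, m_i, m_i+1} ∩ [−4, 4] = {2, 3, 4} → 3 states.
For l_f = 6: m_f ∈ {m_i−1, m_i, m_i+1} ∩ [−6, 6] = {2, 3, 4} → 3 states.
Total: 6.

6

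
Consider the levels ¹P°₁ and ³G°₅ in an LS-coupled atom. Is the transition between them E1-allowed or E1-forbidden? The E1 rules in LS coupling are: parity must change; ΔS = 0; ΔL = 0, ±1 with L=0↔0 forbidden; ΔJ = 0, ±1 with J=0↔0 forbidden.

forbidden

ΔS = 0: S: 0 → 1 — fails.
Parity must change: odd → odd — fails.
ΔJ = 0, ±1 (not J=0↔0): J: 1 → 5, ΔJ = +4 — fails.
ΔL = 0, ±1 (not L=0↔0): L: 1 → 4, ΔL = +3 — fails.
Rule(s) violated: parity, ΔS, ΔL, ΔJ.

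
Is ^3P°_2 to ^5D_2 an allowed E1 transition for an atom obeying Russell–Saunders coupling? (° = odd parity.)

forbidden

ΔJ = 0, ±1 (not J=0↔0): J: 2 → 2, ΔJ = +0 — satisfied.
Parity must change: odd → even — satisfied.
ΔS = 0: S: 1 → 2 — violated.
ΔL = 0, ±1 (not L=0↔0): L: 1 → 2, ΔL = +1 — satisfied.
Rule(s) violated: ΔS.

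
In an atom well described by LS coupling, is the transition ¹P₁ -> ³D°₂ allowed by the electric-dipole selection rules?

Reading off the term symbols: S 0→1, L 1→2, J 1→2, parity even→odd.
Parity must change: even → odd — ok.
ΔS = 0: S: 0 → 1 — fails.
ΔL = 0, ±1 (not L=0↔0): L: 1 → 2, ΔL = +1 — ok.
ΔJ = 0, ±1 (not J=0↔0): J: 1 → 2, ΔJ = +1 — ok.
Rule(s) violated: ΔS.

forbidden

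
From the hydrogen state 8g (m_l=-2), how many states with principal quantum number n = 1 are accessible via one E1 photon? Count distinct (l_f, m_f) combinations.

E1 requires l_f ∈ {3, 5}, but neither lies in [0, 0], so no final state is reachable.
Total: 0.

0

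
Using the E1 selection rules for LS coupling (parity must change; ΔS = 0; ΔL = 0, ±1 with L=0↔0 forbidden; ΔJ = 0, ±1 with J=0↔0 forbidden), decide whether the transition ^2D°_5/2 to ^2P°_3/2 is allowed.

forbidden

Reading off the term symbols: S 1/2→1/2, L 2→1, J 5/2→3/2, parity odd→odd.
Parity must change: odd → odd — violated.
ΔS = 0: S: 1/2 → 1/2 — satisfied.
ΔL = 0, ±1 (not L=0↔0): L: 2 → 1, ΔL = -1 — satisfied.
ΔJ = 0, ±1 (not J=0↔0): J: 5/2 → 3/2, ΔJ = -1 — satisfied.
Rule(s) violated: parity.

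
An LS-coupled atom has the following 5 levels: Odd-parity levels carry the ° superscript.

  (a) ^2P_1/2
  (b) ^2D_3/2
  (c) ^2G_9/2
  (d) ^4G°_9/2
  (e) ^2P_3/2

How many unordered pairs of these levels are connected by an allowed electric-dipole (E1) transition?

(a)–(b): forbidden (parity).
(a)–(c): forbidden (parity, ΔL, ΔJ).
(a)–(d): forbidden (ΔS, ΔL, ΔJ).
(a)–(e): forbidden (parity).
(b)–(c): forbidden (parity, ΔL, ΔJ).
(b)–(d): forbidden (ΔS, ΔL, ΔJ).
(b)–(e): forbidden (parity).
(c)–(d): forbidden (ΔS).
(c)–(e): forbidden (parity, ΔL, ΔJ).
(d)–(e): forbidden (ΔS, ΔL, ΔJ).
Allowed pairs: 0 of 10.

0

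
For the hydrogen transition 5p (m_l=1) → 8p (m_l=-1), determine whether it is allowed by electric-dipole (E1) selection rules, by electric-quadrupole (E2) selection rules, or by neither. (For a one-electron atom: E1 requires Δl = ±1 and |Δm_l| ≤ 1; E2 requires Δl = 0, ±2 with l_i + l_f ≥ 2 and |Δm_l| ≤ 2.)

E2

Δl = 1 − 1 = +0; l_i + l_f = 2.
Δm_l = -2.
E1 (Δl = ±1, |Δm_l| ≤ 1): not satisfied.
E2 (Δl = 0,±2, l_i+l_f ≥ 2, |Δm_l| ≤ 2): satisfied.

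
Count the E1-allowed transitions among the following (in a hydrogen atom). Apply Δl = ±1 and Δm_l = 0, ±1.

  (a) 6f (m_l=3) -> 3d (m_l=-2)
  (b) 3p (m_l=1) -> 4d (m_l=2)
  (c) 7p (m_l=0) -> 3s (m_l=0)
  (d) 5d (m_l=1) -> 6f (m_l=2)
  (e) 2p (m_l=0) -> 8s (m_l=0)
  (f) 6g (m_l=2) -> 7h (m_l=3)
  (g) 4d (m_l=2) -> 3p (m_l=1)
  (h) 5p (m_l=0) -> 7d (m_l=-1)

7

(a) forbidden — Δm_l = -5 (E1 requires Δm_l = 0, ±1)
(b) allowed
(c) allowed
(d) allowed
(e) allowed
(f) allowed
(g) allowed
(h) allowed
Total allowed: 7 of 8.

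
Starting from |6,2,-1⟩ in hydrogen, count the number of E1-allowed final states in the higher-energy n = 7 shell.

5

E1 requires Δl = ±1, so l_f ∈ {1, 3}; with 0 ≤ l_f ≤ n_f−1 = 6, the allowed l_f values are {1, 3}.
For l_f = 1: m_f ∈ {m_i−1, m_i, m_i+1} ∩ [−1, 1] = {-1, 0} → 2 states.
For l_f = 3: m_f ∈ {m_i−1, m_i, m_i+1} ∩ [−3, 3] = {-2, -1, 0} → 3 states.
Total: 5.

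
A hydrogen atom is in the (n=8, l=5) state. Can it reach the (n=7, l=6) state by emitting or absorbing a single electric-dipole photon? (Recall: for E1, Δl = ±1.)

allowed

Δl = 6 − 5 = +1; the E1 rule Δl = ±1 is ok.
All E1 selection rules are satisfied.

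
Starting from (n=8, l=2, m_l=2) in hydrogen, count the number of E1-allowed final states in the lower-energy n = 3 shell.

E1 requires Δl = ±1, so l_f ∈ {1, 3}; with 0 ≤ l_f ≤ n_f−1 = 2, the allowed l_f values are {1}.
For l_f = 1: m_f ∈ {m_i−1, m_i, m_i+1} ∩ [−1, 1] = {1} → 1 state.
Total: 1.

1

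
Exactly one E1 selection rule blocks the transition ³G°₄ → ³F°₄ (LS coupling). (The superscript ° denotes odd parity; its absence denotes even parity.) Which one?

parity

Reading off the term symbols: S 1→1, L 4→3, J 4→4, parity odd→odd.
ΔL = 0, ±1 (not L=0↔0): L: 4 → 3, ΔL = -1 — ok.
ΔS = 0: S: 1 → 1 — ok.
ΔJ = 0, ±1 (not J=0↔0): J: 4 → 4, ΔJ = +0 — ok.
Parity must change: odd → odd — fails.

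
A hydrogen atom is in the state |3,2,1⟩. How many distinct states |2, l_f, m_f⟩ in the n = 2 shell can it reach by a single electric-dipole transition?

2

E1 requires Δl = ±1, so l_f ∈ {1, 3}; with 0 ≤ l_f ≤ n_f−1 = 1, the allowed l_f values are {1}.
For l_f = 1: m_f ∈ {m_i−1, m_i, m_i+1} ∩ [−1, 1] = {0, 1} → 2 states.
Total: 2.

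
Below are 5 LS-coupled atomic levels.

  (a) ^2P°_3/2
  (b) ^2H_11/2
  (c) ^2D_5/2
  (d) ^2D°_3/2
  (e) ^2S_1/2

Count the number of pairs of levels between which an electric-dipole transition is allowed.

3

(a)–(b): forbidden (ΔL, ΔJ).
(a)–(c): allowed.
(a)–(d): forbidden (parity).
(a)–(e): allowed.
(b)–(c): forbidden (parity, ΔL, ΔJ).
(b)–(d): forbidden (ΔL, ΔJ).
(b)–(e): forbidden (parity, ΔL, ΔJ).
(c)–(d): allowed.
(c)–(e): forbidden (parity, ΔL, ΔJ).
(d)–(e): forbidden (ΔL).
Allowed pairs: 3 of 10.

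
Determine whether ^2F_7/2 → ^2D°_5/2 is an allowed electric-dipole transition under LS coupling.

allowed

Parity must change: even → odd — satisfied.
ΔS = 0: S: 1/2 → 1/2 — satisfied.
ΔL = 0, ±1 (not L=0↔0): L: 3 → 2, ΔL = -1 — satisfied.
ΔJ = 0, ±1 (not J=0↔0): J: 7/2 → 5/2, ΔJ = -1 — satisfied.
All four E1 rules are satisfied.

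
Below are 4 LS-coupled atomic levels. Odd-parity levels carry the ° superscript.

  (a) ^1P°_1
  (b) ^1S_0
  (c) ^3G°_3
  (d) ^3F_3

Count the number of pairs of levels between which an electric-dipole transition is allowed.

(a)–(b): allowed.
(a)–(c): forbidden (parity, ΔS, ΔL, ΔJ).
(a)–(d): forbidden (ΔS, ΔL, ΔJ).
(b)–(c): forbidden (ΔS, ΔL, ΔJ).
(b)–(d): forbidden (parity, ΔS, ΔL, ΔJ).
(c)–(d): allowed.
Allowed pairs: 2 of 6.

2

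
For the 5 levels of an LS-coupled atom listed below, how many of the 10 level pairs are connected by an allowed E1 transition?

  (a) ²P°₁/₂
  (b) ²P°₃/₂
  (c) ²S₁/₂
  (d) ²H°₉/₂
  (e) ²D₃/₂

(a)–(b): forbidden (parity).
(a)–(c): allowed.
(a)–(d): forbidden (parity, ΔL, ΔJ).
(a)–(e): allowed.
(b)–(c): allowed.
(b)–(d): forbidden (parity, ΔL, ΔJ).
(b)–(e): allowed.
(c)–(d): forbidden (ΔL, ΔJ).
(c)–(e): forbidden (parity, ΔL).
(d)–(e): forbidden (ΔL, ΔJ).
Allowed pairs: 4 of 10.

4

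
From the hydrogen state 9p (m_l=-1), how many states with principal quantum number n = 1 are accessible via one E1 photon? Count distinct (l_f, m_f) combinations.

E1 requires Δl = ±1, so l_f ∈ {0, 2}; with 0 ≤ l_f ≤ n_f−1 = 0, the allowed l_f values are {0}.
For l_f = 0: m_f ∈ {m_i−1, m_i, m_i+1} ∩ [−0, 0] = {0} → 1 state.
Total: 1.

1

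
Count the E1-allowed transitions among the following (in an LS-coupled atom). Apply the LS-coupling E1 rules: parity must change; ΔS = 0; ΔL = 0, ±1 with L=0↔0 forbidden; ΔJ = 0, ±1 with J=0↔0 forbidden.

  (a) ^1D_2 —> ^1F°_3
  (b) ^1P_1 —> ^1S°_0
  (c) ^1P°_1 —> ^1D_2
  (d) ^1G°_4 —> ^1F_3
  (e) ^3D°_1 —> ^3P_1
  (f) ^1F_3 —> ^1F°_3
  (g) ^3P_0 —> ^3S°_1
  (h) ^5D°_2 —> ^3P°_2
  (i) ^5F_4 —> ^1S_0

7

(a) allowed
(b) allowed
(c) allowed
(d) allowed
(e) allowed
(f) allowed
(g) allowed
(h) forbidden (parity, ΔS fail)
(i) forbidden (parity, ΔS, ΔL, ΔJ fail)
Total allowed: 7 of 9.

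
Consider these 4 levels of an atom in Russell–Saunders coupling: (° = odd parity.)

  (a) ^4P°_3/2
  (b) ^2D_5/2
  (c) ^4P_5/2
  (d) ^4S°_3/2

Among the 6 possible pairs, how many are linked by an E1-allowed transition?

2

(a)–(b): forbidden (ΔS).
(a)–(c): allowed.
(a)–(d): forbidden (parity).
(b)–(c): forbidden (parity, ΔS).
(b)–(d): forbidden (ΔS, ΔL).
(c)–(d): allowed.
Allowed pairs: 2 of 6.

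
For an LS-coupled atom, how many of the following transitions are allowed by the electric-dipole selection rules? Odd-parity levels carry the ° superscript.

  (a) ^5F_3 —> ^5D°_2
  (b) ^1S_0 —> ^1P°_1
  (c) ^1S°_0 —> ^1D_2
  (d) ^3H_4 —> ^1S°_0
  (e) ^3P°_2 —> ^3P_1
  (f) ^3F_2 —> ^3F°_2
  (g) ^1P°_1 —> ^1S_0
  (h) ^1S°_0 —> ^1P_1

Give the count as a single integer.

(a) allowed
(b) allowed
(c) forbidden (ΔL, ΔJ fail)
(d) forbidden (ΔS, ΔL, ΔJ fail)
(e) allowed
(f) allowed
(g) allowed
(h) allowed
Total allowed: 6 of 8.

6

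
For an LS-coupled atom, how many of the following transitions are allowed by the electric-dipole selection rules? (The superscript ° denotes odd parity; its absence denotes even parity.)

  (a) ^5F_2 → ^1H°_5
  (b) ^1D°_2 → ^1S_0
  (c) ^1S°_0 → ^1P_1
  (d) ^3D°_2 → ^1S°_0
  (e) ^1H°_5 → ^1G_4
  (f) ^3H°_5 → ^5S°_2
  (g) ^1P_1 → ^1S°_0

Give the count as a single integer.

(a) forbidden (ΔS, ΔL, ΔJ fail)
(b) forbidden (ΔL, ΔJ fail)
(c) allowed
(d) forbidden (parity, ΔS, ΔL, ΔJ fail)
(e) allowed
(f) forbidden (parity, ΔS, ΔL, ΔJ fail)
(g) allowed
Total allowed: 3 of 7.

3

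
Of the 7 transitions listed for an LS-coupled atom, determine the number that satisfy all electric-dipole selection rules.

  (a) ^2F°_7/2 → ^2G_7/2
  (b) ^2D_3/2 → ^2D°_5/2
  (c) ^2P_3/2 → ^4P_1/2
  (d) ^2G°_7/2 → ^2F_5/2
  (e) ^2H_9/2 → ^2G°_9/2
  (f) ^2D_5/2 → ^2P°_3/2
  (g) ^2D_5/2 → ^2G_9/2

(a) allowed
(b) allowed
(c) forbidden (parity, ΔS fail)
(d) allowed
(e) allowed
(f) allowed
(g) forbidden (parity, ΔL, ΔJ fail)
Total allowed: 5 of 7.

5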